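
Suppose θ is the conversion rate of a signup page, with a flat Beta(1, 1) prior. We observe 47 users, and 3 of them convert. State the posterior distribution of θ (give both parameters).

The binomial likelihood is conjugate to the Beta prior: with 3 successes and 44 failures, the posterior is Beta(1+3, 1+44) = Beta(4, 45).

Posterior: Beta(4, 45)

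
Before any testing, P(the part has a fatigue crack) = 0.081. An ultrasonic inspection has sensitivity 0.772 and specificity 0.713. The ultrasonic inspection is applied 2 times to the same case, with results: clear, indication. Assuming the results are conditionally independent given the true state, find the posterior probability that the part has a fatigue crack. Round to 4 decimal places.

Let H be the event that the part has a fatigue crack; start with P(H) = 0.081. P('indication'|H) = 0.772, P('indication'|¬H) = 0.287.
Update on result 1 ('clear'): P(H) ← 0.228·0.0810 / (0.228·0.0810 + 0.713·0.9190) = 0.018468/0.67372 = 0.0274.
Update on result 2 ('indication'): P(H) ← 0.772·0.0274 / (0.772·0.0274 + 0.287·0.9726) = 0.021162/0.30029 = 0.0705.

Posterior P(H) ≈ 0.0705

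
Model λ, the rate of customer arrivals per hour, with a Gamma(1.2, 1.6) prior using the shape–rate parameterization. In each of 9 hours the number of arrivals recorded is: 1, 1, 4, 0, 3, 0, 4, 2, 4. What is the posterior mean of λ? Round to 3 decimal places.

Posterior mean ≈ 1.906

The Poisson likelihood adds the total count to the shape and the number of exposure periods to the rate. Here ∑xᵢ = 19 and n = 9, so shape 1.2→20.2 and rate 1.6→10.6.
Posterior mean = shape/rate = 20.2/10.6 = 1.906.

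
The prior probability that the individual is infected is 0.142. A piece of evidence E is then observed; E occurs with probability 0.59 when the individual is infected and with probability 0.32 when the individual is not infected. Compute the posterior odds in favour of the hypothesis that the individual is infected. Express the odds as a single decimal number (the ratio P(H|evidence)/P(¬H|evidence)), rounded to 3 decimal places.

Posterior odds ≈ 0.305

Prior odds = 0.142/(1−0.142) = 0.16550.
Likelihood ratio for E = 0.59/0.32 = 1.8437.
Posterior odds = prior odds × LR = 0.30514.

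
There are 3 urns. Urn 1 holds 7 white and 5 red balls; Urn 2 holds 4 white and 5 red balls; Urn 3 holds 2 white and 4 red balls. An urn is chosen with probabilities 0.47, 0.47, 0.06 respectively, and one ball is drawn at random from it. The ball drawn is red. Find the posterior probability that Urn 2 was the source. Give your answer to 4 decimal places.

P(red|Urn 1) = 0.4167; P(red|Urn 2) = 0.5556; P(red|Urn 3) = 0.6667.
Prior × likelihood for each source: 0.47·0.4167=0.1958, 0.47·0.5556=0.2611, 0.06·0.6667=0.04000. Summing gives P(red) = 0.49694.
P(Urn 2 | red) = 0.2611 / 0.49694 = 0.5254.

Posterior probability ≈ 0.5254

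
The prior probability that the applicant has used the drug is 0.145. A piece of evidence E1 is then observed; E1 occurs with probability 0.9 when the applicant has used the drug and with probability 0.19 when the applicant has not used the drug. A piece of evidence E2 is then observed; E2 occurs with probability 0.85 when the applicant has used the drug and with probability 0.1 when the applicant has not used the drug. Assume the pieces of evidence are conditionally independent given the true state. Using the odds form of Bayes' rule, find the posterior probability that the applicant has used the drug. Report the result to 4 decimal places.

Prior odds = 0.145/(1−0.145) = 0.16959. In log-odds, ln(0.16959) = -1.7744.
Add log likelihood ratios: ln(4.7368) + ln(8.5000) = 3.6954.
Posterior log-odds = 1.9211, so posterior odds = exp(1.9211) = 6.8283. Converting, P(H|E) = 6.8283/7.8283 = 0.8723.

Posterior probability ≈ 0.8723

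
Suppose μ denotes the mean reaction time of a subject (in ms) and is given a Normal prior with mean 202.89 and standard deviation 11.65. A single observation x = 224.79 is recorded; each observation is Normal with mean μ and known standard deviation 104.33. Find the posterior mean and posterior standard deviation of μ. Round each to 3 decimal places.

Posterior mean ≈ 203.160; posterior SD ≈ 11.578

With known σ, the Normal prior is conjugate. Weight on the data is w = (n/σ²)/(n/σ² + 1/τ₀²) = 0.00009187/(0.00009187+0.00736798) = 0.012315.
Posterior mean = w·x̄ + (1−w)·μ₀ = 0.012315·224.79 + 0.98768·202.89 = 203.160. Posterior variance = 1/(0.00009187+0.00736798) = 134.051, so SD = 11.578.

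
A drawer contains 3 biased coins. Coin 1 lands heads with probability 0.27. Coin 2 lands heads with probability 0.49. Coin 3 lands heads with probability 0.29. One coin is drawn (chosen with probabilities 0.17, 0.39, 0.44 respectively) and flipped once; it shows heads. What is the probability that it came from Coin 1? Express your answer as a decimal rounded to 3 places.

Posterior probability ≈ 0.126

P(heads|C1) = 0.27; P(heads|C2) = 0.49; P(heads|C3) = 0.29.
Prior × likelihood for each source: 0.17·0.27=0.04590, 0.39·0.49=0.1911, 0.44·0.29=0.1276. Summing gives P(heads) = 0.36460.
P(Coin 1 | heads) = 0.04590 / 0.36460 = 0.126.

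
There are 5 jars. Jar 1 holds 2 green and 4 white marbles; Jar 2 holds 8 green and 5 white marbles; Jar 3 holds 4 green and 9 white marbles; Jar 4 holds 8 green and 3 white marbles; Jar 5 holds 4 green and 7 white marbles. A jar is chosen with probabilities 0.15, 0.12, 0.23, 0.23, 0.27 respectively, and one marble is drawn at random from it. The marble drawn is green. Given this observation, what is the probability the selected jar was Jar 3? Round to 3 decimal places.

Posterior probability ≈ 0.154

Tabulate prior·likelihood by source: [1] prior 0.15, lik 0.3333, product 0.05000; [2] prior 0.12, lik 0.6154, product 0.07385; [3] prior 0.23, lik 0.3077, product 0.07077; [4] prior 0.23, lik 0.7273, product 0.1673; [5] prior 0.27, lik 0.3636, product 0.09818.
Normalizing constant = 0.46007; the posterior for Jar 3 is its product over the sum, 0.07077/0.46007 = 0.154.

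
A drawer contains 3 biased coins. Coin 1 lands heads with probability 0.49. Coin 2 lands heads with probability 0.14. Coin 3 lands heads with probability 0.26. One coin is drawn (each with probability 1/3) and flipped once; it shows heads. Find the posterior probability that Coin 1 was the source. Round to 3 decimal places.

Posterior probability ≈ 0.551

P(heads|C1) = 0.49; P(heads|C2) = 0.14; P(heads|C3) = 0.26.
Prior × likelihood for each source: 0.333333·0.49=0.1633, 0.333333·0.14=0.04667, 0.333333·0.26=0.08667. Summing gives P(heads) = 0.29667.
P(Coin 1 | heads) = 0.1633 / 0.29667 = 0.551.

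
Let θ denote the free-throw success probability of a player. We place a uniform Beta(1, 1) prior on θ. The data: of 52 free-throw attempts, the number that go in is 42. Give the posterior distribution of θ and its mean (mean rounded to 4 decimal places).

Posterior: Beta(43, 11); mean ≈ 0.7963

Observing 42 successes and 10 failures updates Beta(1, 1) by adding the success and failure counts to the two shape parameters: α = 1+42 = 43, β = 1+10 = 11.
Posterior mean = α/(α+β) = 43/54 = 0.7963.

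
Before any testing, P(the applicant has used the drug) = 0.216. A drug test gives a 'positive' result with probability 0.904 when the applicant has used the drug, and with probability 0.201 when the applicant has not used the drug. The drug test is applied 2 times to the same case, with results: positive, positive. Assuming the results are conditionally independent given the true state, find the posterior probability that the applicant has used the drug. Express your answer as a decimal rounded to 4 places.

With H the event that the applicant has used the drug, the joint likelihood of the observed sequence is P(data|H) = 0.904·0.904 = 0.81722 and P(data|¬H) = 0.201·0.201 = 0.040401.
Bayes: P(H|data) = 0.216·0.81722 / (0.216·0.81722 + 0.784·0.040401) = 0.17652/0.20819 = 0.8479.

Posterior P(H) ≈ 0.8479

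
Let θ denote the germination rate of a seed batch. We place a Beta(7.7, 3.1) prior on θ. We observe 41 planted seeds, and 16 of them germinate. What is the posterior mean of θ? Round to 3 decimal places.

Observing 16 successes and 25 failures updates Beta(7.7, 3.1) by adding the success and failure counts to the two shape parameters: α = 7.7+16 = 23.7, β = 3.1+25 = 28.1.
E[θ | data] = 23.7/(23.7+28.1) = 0.458.

Posterior mean ≈ 0.458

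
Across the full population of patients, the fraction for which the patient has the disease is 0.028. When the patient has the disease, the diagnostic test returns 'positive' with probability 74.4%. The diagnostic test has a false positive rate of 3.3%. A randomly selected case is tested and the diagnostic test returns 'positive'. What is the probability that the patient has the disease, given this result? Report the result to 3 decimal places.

P(H | E) ≈ 0.394

Let H be the event that the patient has the disease. P(H) = 0.028, so P(¬H) = 0.972. With E the 'positive' result, P(E|H) = 0.744 and P(E|¬H) = 0.033.
P(E) = 0.744·0.028 + 0.033·0.972 = 0.020832 + 0.032076 = 0.052908.
By Bayes' theorem, P(H|E) = 0.020832 / 0.052908 = 0.394.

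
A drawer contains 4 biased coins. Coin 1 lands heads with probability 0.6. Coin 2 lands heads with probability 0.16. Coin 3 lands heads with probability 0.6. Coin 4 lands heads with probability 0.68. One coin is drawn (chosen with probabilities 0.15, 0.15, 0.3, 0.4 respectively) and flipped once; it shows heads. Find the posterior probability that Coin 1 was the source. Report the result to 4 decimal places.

Tabulate prior·likelihood by source: [1] prior 0.15, lik 0.6, product 0.09000; [2] prior 0.15, lik 0.16, product 0.02400; [3] prior 0.3, lik 0.6, product 0.1800; [4] prior 0.4, lik 0.68, product 0.2720.
Normalizing constant = 0.56600; the posterior for Coin 1 is its product over the sum, 0.09000/0.56600 = 0.1590.

Posterior probability ≈ 0.1590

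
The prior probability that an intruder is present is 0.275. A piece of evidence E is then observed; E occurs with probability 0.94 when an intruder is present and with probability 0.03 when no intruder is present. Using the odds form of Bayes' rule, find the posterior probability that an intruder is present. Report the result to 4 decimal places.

Prior odds = 0.275/(1−0.275) = 0.37931.
Likelihood ratio for E = 0.94/0.03 = 31.333.
Posterior odds = prior odds × LR = 11.885.
Posterior probability = odds/(1+odds) = 11.885/12.885 = 0.9224.

Posterior probability ≈ 0.9224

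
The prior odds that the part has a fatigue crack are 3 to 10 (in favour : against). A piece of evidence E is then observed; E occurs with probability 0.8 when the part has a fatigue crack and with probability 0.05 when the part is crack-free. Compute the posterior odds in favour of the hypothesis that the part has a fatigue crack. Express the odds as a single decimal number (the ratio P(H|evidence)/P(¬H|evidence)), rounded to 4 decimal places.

Posterior odds ≈ 4.8000

Prior odds = 3/10 = 0.30000.
Likelihood ratio for E = 0.8/0.05 = 16.000.
Posterior odds = prior odds × LR = 4.8000.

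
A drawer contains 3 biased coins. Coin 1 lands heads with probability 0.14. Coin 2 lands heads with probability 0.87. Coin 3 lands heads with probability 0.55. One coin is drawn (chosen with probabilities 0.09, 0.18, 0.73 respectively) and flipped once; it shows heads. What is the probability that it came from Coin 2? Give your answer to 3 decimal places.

Posterior probability ≈ 0.274

P(heads|C1) = 0.14; P(heads|C2) = 0.87; P(heads|C3) = 0.55.
Prior × likelihood for each source: 0.09·0.14=0.01260, 0.18·0.87=0.1566, 0.73·0.55=0.4015. Summing gives P(heads) = 0.57070.
P(Coin 2 | heads) = 0.1566 / 0.57070 = 0.274.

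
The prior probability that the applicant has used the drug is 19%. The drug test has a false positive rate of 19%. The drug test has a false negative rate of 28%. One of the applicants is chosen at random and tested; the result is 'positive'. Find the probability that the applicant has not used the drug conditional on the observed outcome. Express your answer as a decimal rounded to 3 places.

Let H be the event that the applicant has used the drug. P(H) = 0.19, so P(¬H) = 0.81. With E the 'positive' result, P(E|H) = 0.72 and P(E|¬H) = 0.19.
P(E) = 0.72·0.19 + 0.19·0.81 = 0.13680 + 0.15390 = 0.29070.
By Bayes' theorem, P(H|E) = 0.13680 / 0.29070 = 0.471. Hence P(¬H|E) = 1 − 0.471 = 0.529.

P(¬H | E) ≈ 0.529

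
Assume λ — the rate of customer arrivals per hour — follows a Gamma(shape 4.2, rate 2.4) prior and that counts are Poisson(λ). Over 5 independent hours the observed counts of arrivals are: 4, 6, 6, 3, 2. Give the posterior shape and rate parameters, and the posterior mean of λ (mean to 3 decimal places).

Posterior: Gamma(shape=25.2, rate=7.4); mean ≈ 3.405

The Poisson likelihood adds the total count to the shape and the number of exposure periods to the rate. Here ∑xᵢ = 21 and n = 5, so shape 4.2→25.2 and rate 2.4→7.4.
E[λ | data] = 25.2/7.4 = 3.405.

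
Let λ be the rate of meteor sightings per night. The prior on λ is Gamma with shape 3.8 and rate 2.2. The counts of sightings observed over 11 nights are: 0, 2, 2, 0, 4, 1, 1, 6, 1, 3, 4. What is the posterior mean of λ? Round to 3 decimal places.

Posterior mean ≈ 2.106

The Poisson likelihood adds the total count to the shape and the number of exposure periods to the rate. Here ∑xᵢ = 24 and n = 11, so shape 3.8→27.8 and rate 2.2→13.2.
Posterior mean = shape/rate = 27.8/13.2 = 2.106.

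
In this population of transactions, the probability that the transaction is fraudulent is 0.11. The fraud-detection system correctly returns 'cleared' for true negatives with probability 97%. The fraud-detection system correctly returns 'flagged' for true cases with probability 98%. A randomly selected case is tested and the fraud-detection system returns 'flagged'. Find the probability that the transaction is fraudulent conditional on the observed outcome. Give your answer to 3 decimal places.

P(H | E) ≈ 0.801

Write H for 'the transaction is fraudulent'. Prior odds H:¬H = 0.11/0.89 = 0.12360. For the 'flagged' outcome, the likelihood ratio is 0.98/0.03 = 32.667.
Posterior odds = 0.12360 × 32.667 = 4.0375, so P(H|E) = 4.0375/(1+4.0375) = 0.801.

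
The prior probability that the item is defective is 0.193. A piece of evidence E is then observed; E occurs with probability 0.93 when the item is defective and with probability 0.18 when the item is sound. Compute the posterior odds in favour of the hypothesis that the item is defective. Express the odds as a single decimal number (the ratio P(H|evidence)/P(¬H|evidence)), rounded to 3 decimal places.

Posterior odds ≈ 1.236

Prior odds = 0.193/(1−0.193) = 0.23916.
Likelihood ratio for E = 0.93/0.18 = 5.1667.
Posterior odds = prior odds × LR = 1.2356.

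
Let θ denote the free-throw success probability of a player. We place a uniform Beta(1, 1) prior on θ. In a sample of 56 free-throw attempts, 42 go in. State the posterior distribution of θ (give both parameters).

Posterior: Beta(43, 15)

Observing 42 successes and 14 failures updates Beta(1, 1) by adding the success and failure counts to the two shape parameters: α = 1+42 = 43, β = 1+14 = 15.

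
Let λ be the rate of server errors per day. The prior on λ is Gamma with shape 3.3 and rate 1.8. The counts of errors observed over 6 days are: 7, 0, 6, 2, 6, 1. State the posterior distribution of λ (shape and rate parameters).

Total count ∑xᵢ = 22 over n = 6 days.
Gamma is conjugate to the Poisson likelihood: posterior is Gamma(shape = 3.3+22 = 25.3, rate = 1.8+6 = 7.8).

Posterior: Gamma(shape=25.3, rate=7.8)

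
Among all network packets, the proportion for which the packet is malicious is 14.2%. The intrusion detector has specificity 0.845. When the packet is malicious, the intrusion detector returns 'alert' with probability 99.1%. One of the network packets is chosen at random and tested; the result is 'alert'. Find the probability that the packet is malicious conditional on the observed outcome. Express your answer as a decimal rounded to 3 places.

Let H be the event that the packet is malicious. P(H) = 0.142, so P(¬H) = 0.858. With E the 'alert' result, P(E|H) = 0.991 and P(E|¬H) = 0.155.
P(E) = 0.991·0.142 + 0.155·0.858 = 0.14072 + 0.13299 = 0.27371.
By Bayes' theorem, P(H|E) = 0.14072 / 0.27371 = 0.514.

P(H | E) ≈ 0.514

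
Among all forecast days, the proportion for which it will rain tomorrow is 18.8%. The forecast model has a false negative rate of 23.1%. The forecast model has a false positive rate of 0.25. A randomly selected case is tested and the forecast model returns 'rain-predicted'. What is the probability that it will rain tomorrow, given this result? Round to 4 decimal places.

P(H | E) ≈ 0.4159

Write H for 'it will rain tomorrow'. Prior odds H:¬H = 0.188/0.812 = 0.23153. For the 'rain-predicted' outcome, the likelihood ratio is 0.769/0.25 = 3.0760.
Posterior odds = 0.23153 × 3.0760 = 0.71218, so P(H|E) = 0.71218/(1+0.71218) = 0.4159.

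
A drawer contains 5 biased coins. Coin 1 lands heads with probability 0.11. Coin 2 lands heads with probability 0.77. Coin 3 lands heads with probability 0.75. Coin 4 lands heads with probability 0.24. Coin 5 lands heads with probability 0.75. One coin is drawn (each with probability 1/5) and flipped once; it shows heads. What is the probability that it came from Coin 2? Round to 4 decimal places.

Tabulate prior·likelihood by source: [1] prior 0.2, lik 0.11, product 0.02200; [2] prior 0.2, lik 0.77, product 0.1540; [3] prior 0.2, lik 0.75, product 0.1500; [4] prior 0.2, lik 0.24, product 0.04800; [5] prior 0.2, lik 0.75, product 0.1500.
Normalizing constant = 0.52400; the posterior for Coin 2 is its product over the sum, 0.1540/0.52400 = 0.2939.

Posterior probability ≈ 0.2939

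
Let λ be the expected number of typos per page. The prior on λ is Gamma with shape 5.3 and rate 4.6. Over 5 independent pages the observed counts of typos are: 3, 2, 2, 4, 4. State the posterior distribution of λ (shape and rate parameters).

Total count ∑xᵢ = 15 over n = 5 pages.
Gamma is conjugate to the Poisson likelihood: posterior is Gamma(shape = 5.3+15 = 20.3, rate = 4.6+5 = 9.6).

Posterior: Gamma(shape=20.3, rate=9.6)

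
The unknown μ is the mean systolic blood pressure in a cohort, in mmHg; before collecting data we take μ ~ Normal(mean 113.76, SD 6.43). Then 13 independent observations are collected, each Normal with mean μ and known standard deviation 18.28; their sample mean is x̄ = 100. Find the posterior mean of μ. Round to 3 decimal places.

Posterior mean ≈ 105.275

Prior precision 1/τ₀² = 1/6.43² = 0.0241868; data precision n/σ² = 13/18.28² = 0.0389037.
Posterior precision = 0.0241868 + 0.0389037 = 0.0630905.
Posterior mean = (0.0241868·113.76 + 0.0389037·100) / 0.0630905 = 105.275.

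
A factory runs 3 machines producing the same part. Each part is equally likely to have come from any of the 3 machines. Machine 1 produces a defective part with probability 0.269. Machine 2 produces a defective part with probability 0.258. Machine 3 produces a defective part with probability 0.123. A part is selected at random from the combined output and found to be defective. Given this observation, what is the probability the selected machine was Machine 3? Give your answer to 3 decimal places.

Posterior probability ≈ 0.189

Tabulate prior·likelihood by source: [1] prior 0.333333, lik 0.269, product 0.08967; [2] prior 0.333333, lik 0.258, product 0.08600; [3] prior 0.333333, lik 0.123, product 0.04100.
Normalizing constant = 0.21667; the posterior for Machine 3 is its product over the sum, 0.04100/0.21667 = 0.189.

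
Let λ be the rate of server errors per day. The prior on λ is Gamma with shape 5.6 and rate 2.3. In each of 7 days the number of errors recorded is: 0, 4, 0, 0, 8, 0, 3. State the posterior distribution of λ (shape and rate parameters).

Posterior: Gamma(shape=20.6, rate=9.3)

The Poisson likelihood adds the total count to the shape and the number of exposure periods to the rate. Here ∑xᵢ = 15 and n = 7, so shape 5.6→20.6 and rate 2.3→9.3.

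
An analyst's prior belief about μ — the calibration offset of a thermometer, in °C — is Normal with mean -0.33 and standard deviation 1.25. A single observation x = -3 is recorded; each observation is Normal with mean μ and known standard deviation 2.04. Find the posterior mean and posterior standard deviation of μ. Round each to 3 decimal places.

Posterior mean ≈ -1.059; posterior SD ≈ 1.066

Prior precision 1/τ₀² = 1/1.25² = 0.640000; data precision n/σ² = 1/2.04² = 0.240292.
Posterior precision = 0.640000 + 0.240292 = 0.880292, giving posterior SD = 1/√0.880292 = 1.066.
Posterior mean = (0.640000·-0.33 + 0.240292·-3) / 0.880292 = -1.059.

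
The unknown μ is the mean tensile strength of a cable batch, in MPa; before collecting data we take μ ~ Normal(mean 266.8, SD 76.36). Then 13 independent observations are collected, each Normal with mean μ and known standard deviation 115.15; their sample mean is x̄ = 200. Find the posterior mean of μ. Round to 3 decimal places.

Posterior mean ≈ 209.945

Prior precision 1/τ₀² = 1/76.36² = 0.00017150; data precision n/σ² = 13/115.15² = 0.00098043.
Posterior precision = 0.00017150 + 0.00098043 = 0.00115193.
Posterior mean = (0.00017150·266.8 + 0.00098043·200) / 0.00115193 = 209.945.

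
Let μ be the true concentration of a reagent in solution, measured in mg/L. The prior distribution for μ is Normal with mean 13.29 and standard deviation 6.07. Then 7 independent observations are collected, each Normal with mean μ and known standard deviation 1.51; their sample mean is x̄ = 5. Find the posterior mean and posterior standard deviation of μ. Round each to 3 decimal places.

Prior precision 1/τ₀² = 1/6.07² = 0.0271408; data precision n/σ² = 7/1.51² = 3.07004.
Posterior precision = 0.0271408 + 3.07004 = 3.09718, giving posterior SD = 1/√3.09718 = 0.568.
Posterior mean = (0.0271408·13.29 + 3.07004·5) / 3.09718 = 5.073.

Posterior mean ≈ 5.073; posterior SD ≈ 0.568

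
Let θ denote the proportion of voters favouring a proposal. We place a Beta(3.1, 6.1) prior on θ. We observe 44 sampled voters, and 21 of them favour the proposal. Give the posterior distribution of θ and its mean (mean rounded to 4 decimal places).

Posterior: Beta(24.1, 29.1); mean ≈ 0.4530

Observing 21 successes and 23 failures updates Beta(3.1, 6.1) by adding the success and failure counts to the two shape parameters: α = 3.1+21 = 24.1, β = 6.1+23 = 29.1.
Posterior mean = α/(α+β) = 24.1/53.2 = 0.4530.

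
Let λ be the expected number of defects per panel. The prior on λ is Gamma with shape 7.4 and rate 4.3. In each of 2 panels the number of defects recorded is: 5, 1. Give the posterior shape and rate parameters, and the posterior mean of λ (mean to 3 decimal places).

Posterior: Gamma(shape=13.4, rate=6.3); mean ≈ 2.127

Total count ∑xᵢ = 6 over n = 2 panels.
Gamma is conjugate to the Poisson likelihood: posterior is Gamma(shape = 7.4+6 = 13.4, rate = 4.3+2 = 6.3).
E[λ | data] = 13.4/6.3 = 2.127.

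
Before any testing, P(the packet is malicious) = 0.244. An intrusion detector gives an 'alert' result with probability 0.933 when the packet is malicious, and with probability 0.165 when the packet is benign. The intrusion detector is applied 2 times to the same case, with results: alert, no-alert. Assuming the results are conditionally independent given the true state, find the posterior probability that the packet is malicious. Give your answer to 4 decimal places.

Posterior P(H) ≈ 0.1277

Let H be the event that the packet is malicious; start with P(H) = 0.244. P('alert'|H) = 0.933, P('alert'|¬H) = 0.165.
Update on result 1 ('alert'): P(H) ← 0.933·0.2440 / (0.933·0.2440 + 0.165·0.7560) = 0.22765/0.35239 = 0.6460.
Update on result 2 ('no-alert'): P(H) ← 0.067·0.6460 / (0.067·0.6460 + 0.835·0.3540) = 0.043283/0.33886 = 0.1277.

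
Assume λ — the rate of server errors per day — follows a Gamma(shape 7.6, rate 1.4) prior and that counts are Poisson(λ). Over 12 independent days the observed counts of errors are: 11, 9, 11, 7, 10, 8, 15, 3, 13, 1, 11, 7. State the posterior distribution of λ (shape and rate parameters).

Total count ∑xᵢ = 106 over n = 12 days.
Gamma is conjugate to the Poisson likelihood: posterior is Gamma(shape = 7.6+106 = 113.6, rate = 1.4+12 = 13.4).

Posterior: Gamma(shape=113.6, rate=13.4)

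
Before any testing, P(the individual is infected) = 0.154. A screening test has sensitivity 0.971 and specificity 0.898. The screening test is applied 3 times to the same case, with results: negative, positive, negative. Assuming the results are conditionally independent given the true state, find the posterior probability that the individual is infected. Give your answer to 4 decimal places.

Posterior P(H) ≈ 0.0018

Let H be the event that the individual is infected; start with P(H) = 0.154. P('positive'|H) = 0.971, P('positive'|¬H) = 0.102.
Update on result 1 ('negative'): P(H) ← 0.029·0.1540 / (0.029·0.1540 + 0.898·0.8460) = 0.0044660/0.76417 = 0.0058.
Update on result 2 ('positive'): P(H) ← 0.971·0.0058 / (0.971·0.0058 + 0.102·0.9942) = 0.0056747/0.10708 = 0.0530.
Update on result 3 ('negative'): P(H) ← 0.029·0.0530 / (0.029·0.0530 + 0.898·0.9470) = 0.0015369/0.85195 = 0.0018.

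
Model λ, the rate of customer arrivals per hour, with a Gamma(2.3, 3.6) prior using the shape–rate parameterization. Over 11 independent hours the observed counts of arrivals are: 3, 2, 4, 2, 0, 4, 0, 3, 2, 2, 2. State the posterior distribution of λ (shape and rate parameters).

The Poisson likelihood adds the total count to the shape and the number of exposure periods to the rate. Here ∑xᵢ = 24 and n = 11, so shape 2.3→26.3 and rate 3.6→14.6.

Posterior: Gamma(shape=26.3, rate=14.6)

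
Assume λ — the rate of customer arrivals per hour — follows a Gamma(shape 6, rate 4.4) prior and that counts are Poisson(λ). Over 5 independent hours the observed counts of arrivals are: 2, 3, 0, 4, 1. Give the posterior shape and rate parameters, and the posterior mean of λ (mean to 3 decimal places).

Posterior: Gamma(shape=16, rate=9.4); mean ≈ 1.702

Total count ∑xᵢ = 10 over n = 5 hours.
Gamma is conjugate to the Poisson likelihood: posterior is Gamma(shape = 6+10 = 16, rate = 4.4+5 = 9.4).
Posterior mean = shape/rate = 16/9.4 = 1.702.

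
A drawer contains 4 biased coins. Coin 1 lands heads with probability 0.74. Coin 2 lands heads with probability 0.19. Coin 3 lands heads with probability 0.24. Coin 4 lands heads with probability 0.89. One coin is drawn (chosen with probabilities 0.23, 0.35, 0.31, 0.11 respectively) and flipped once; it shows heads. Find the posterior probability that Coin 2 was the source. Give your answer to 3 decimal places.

Posterior probability ≈ 0.163

Tabulate prior·likelihood by source: [1] prior 0.23, lik 0.74, product 0.1702; [2] prior 0.35, lik 0.19, product 0.06650; [3] prior 0.31, lik 0.24, product 0.07440; [4] prior 0.11, lik 0.89, product 0.09790.
Normalizing constant = 0.40900; the posterior for Coin 2 is its product over the sum, 0.06650/0.40900 = 0.163.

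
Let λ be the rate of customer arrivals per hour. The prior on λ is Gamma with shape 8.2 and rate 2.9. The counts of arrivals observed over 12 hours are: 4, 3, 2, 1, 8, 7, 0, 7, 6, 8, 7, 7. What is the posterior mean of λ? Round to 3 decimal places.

The Poisson likelihood adds the total count to the shape and the number of exposure periods to the rate. Here ∑xᵢ = 60 and n = 12, so shape 8.2→68.2 and rate 2.9→14.9.
E[λ | data] = 68.2/14.9 = 4.577.

Posterior mean ≈ 4.577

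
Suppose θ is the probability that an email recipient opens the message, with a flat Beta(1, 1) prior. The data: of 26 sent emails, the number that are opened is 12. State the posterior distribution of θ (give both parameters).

The binomial likelihood is conjugate to the Beta prior: with 12 successes and 14 failures, the posterior is Beta(1+12, 1+14) = Beta(13, 15).

Posterior: Beta(13, 15)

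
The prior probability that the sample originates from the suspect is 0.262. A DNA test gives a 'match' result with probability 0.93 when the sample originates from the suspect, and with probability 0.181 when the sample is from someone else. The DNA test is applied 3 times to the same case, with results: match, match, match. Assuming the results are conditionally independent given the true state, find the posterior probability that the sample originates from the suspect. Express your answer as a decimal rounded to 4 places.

Posterior P(H) ≈ 0.9797

Let H be the event that the sample originates from the suspect; start with P(H) = 0.262. P('match'|H) = 0.93, P('match'|¬H) = 0.181.
Update on result 1 ('match'): P(H) ← 0.93·0.2620 / (0.93·0.2620 + 0.181·0.7380) = 0.24366/0.37724 = 0.6459.
Update on result 2 ('match'): P(H) ← 0.93·0.6459 / (0.93·0.6459 + 0.181·0.3541) = 0.60069/0.66478 = 0.9036.
Update on result 3 ('match'): P(H) ← 0.93·0.9036 / (0.93·0.9036 + 0.181·0.0964) = 0.84034/0.85779 = 0.9797.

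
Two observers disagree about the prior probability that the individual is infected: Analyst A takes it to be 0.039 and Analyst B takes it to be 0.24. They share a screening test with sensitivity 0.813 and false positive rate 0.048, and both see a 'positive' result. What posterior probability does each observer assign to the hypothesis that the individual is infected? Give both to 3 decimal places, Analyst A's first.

P('+'|H) = 0.813, P('+'|¬H) = 0.048.
Analyst A: numerator 0.813·0.039 = 0.031707; evidence = 0.031707+0.048·0.961 = 0.077835; posterior = 0.407.
Analyst B: numerator 0.813·0.24 = 0.19512; evidence = 0.19512+0.048·0.76 = 0.23160; posterior = 0.842.

Analyst A: 0.407; Analyst B: 0.842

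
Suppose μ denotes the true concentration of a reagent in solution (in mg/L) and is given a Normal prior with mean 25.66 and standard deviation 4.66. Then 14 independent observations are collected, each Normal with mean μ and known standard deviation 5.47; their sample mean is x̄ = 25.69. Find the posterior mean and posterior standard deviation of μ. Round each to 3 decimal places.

Posterior mean ≈ 25.687; posterior SD ≈ 1.395

Prior precision 1/τ₀² = 1/4.66² = 0.0460498; data precision n/σ² = 14/5.47² = 0.467900.
Posterior precision = 0.0460498 + 0.467900 = 0.513950, giving posterior SD = 1/√0.513950 = 1.395.
Posterior mean = (0.0460498·25.66 + 0.467900·25.69) / 0.513950 = 25.687.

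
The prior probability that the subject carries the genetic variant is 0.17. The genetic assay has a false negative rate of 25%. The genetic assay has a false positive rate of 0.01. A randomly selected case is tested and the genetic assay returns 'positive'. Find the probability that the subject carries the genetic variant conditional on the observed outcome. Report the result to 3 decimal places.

Write H for 'the subject carries the genetic variant'. Prior odds H:¬H = 0.17/0.83 = 0.20482. For the 'positive' outcome, the likelihood ratio is 0.75/0.01 = 75.000.
Posterior odds = 0.20482 × 75.000 = 15.361, so P(H|E) = 15.361/(1+15.361) = 0.939.

P(H | E) ≈ 0.939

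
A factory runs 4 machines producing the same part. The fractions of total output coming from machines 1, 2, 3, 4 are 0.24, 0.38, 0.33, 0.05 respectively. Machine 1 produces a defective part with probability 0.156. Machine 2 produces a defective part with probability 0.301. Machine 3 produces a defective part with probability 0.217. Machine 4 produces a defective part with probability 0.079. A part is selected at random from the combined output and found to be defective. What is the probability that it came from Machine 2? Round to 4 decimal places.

Posterior probability ≈ 0.5030

P(defective|M1) = 0.156; P(defective|M2) = 0.301; P(defective|M3) = 0.217; P(defective|M4) = 0.079.
Prior × likelihood for each source: 0.24·0.156=0.03744, 0.38·0.301=0.1144, 0.33·0.217=0.07161, 0.05·0.079=0.003950. Summing gives P(defective) = 0.22738.
P(Machine 2 | defective) = 0.1144 / 0.22738 = 0.5030.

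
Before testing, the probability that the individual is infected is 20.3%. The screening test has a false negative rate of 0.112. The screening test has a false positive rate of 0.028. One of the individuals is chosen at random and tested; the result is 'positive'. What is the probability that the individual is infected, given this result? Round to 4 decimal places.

P(H | E) ≈ 0.8898

Write H for 'the individual is infected'. Prior odds H:¬H = 0.203/0.797 = 0.25471. For the 'positive' outcome, the likelihood ratio is 0.888/0.028 = 31.714.
Posterior odds = 0.25471 × 31.714 = 8.0778, so P(H|E) = 8.0778/(1+8.0778) = 0.8898.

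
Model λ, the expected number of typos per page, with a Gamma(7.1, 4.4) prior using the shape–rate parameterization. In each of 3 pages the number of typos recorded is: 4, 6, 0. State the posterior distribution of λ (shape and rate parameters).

The Poisson likelihood adds the total count to the shape and the number of exposure periods to the rate. Here ∑xᵢ = 10 and n = 3, so shape 7.1→17.1 and rate 4.4→7.4.

Posterior: Gamma(shape=17.1, rate=7.4)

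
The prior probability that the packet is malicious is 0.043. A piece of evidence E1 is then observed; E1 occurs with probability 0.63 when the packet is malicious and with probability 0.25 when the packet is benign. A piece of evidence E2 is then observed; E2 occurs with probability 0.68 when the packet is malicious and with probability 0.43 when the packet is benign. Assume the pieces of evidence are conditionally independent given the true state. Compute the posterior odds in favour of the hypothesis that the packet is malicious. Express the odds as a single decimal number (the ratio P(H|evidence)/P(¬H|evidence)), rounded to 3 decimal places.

Prior odds = 0.043/(1−0.043) = 0.044932.
Likelihood ratio for E1 = 0.63/0.25 = 2.5200.
Likelihood ratio for E2 = 0.68/0.43 = 1.5814.
Posterior odds = prior odds × LR₁ × LR₂ = 0.17906.

Posterior odds ≈ 0.179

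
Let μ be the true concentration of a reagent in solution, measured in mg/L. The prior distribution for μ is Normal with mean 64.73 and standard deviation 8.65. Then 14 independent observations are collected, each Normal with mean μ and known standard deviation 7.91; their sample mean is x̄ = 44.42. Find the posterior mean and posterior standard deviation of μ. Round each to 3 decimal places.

With known σ, the Normal prior is conjugate. Weight on the data is w = (n/σ²)/(n/σ² + 1/τ₀²) = 0.223756/(0.223756+0.0133650) = 0.94364.
Posterior mean = w·x̄ + (1−w)·μ₀ = 0.94364·44.42 + 0.056363·64.73 = 45.565. Posterior variance = 1/(0.223756+0.0133650) = 4.21725, so SD = 2.054.

Posterior mean ≈ 45.565; posterior SD ≈ 2.054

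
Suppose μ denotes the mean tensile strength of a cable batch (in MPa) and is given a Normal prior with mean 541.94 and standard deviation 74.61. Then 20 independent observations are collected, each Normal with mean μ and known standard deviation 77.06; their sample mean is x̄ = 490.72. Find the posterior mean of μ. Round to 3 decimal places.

Posterior mean ≈ 493.314

Prior precision 1/τ₀² = 1/74.61² = 0.00017964; data precision n/σ² = 20/77.06² = 0.00336800.
Posterior precision = 0.00017964 + 0.00336800 = 0.00354764.
Posterior mean = (0.00017964·541.94 + 0.00336800·490.72) / 0.00354764 = 493.314.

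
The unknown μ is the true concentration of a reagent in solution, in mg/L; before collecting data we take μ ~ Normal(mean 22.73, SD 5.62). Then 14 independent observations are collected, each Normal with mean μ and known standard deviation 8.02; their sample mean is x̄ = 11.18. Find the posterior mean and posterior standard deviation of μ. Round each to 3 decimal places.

Posterior mean ≈ 12.647; posterior SD ≈ 2.003

With known σ, the Normal prior is conjugate. Weight on the data is w = (n/σ²)/(n/σ² + 1/τ₀²) = 0.217660/(0.217660+0.0316612) = 0.87301.
Posterior mean = w·x̄ + (1−w)·μ₀ = 0.87301·11.18 + 0.12699·22.73 = 12.647. Posterior variance = 1/(0.217660+0.0316612) = 4.01088, so SD = 2.003.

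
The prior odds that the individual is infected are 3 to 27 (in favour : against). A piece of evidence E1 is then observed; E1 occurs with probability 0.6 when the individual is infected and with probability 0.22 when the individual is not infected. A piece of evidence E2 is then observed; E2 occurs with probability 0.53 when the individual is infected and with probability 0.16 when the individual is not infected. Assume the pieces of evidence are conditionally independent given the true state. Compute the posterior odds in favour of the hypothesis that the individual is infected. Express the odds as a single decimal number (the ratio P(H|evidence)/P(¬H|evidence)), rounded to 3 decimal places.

Prior odds = 3/27 = 0.11111. In log-odds, ln(0.11111) = -2.1972.
Add log likelihood ratios: ln(2.7273) + ln(3.3125) = 2.2010.
Posterior log-odds = 0.0037807, so posterior odds = exp(0.0037807) = 1.0038.

Posterior odds ≈ 1.004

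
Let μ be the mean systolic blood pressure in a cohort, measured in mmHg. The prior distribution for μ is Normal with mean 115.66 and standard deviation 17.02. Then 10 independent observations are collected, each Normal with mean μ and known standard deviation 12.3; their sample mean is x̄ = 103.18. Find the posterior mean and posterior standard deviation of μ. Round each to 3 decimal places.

With known σ, the Normal prior is conjugate. Weight on the data is w = (n/σ²)/(n/σ² + 1/τ₀²) = 0.0660982/(0.0660982+0.00345208) = 0.95037.
Posterior mean = w·x̄ + (1−w)·μ₀ = 0.95037·103.18 + 0.049634·115.66 = 103.799. Posterior variance = 1/(0.0660982+0.00345208) = 14.3781, so SD = 3.792.

Posterior mean ≈ 103.799; posterior SD ≈ 3.792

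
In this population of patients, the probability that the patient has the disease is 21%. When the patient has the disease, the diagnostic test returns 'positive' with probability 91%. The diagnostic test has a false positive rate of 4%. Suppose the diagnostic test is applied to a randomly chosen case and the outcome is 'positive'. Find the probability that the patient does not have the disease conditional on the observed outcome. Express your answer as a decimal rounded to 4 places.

P(¬H | E) ≈ 0.1419

Let H be the event that the patient has the disease. P(H) = 0.21, so P(¬H) = 0.79. With E the 'positive' result, P(E|H) = 0.91 and P(E|¬H) = 0.04.
P(E) = 0.91·0.21 + 0.04·0.79 = 0.19110 + 0.031600 = 0.22270.
By Bayes' theorem, P(H|E) = 0.19110 / 0.22270 = 0.8581. Hence P(¬H|E) = 1 − 0.8581 = 0.1419.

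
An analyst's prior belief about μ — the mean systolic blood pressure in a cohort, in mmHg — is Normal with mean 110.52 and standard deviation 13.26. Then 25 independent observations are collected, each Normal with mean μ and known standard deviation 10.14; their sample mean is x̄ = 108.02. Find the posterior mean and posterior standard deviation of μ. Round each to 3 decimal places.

Posterior mean ≈ 108.077; posterior SD ≈ 2.005

With known σ, the Normal prior is conjugate. Weight on the data is w = (n/σ²)/(n/σ² + 1/τ₀²) = 0.243144/(0.243144+0.00568739) = 0.97714.
Posterior mean = w·x̄ + (1−w)·μ₀ = 0.97714·108.02 + 0.022856·110.52 = 108.077. Posterior variance = 1/(0.243144+0.00568739) = 4.01878, so SD = 2.005.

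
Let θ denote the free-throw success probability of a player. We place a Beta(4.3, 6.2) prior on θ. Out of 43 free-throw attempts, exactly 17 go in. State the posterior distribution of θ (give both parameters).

Observing 17 successes and 26 failures updates Beta(4.3, 6.2) by adding the success and failure counts to the two shape parameters: α = 4.3+17 = 21.3, β = 6.2+26 = 32.2.

Posterior: Beta(21.3, 32.2)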